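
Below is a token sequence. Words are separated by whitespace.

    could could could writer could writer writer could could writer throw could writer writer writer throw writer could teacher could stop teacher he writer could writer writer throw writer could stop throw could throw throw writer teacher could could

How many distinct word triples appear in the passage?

30

39 tokens → 37 trigram windows in total.
Repeated trigrams (each contributes count−1 duplicates):
  could writer writer: 3
  could could writer: 2
  throw writer could: 2
  writer could writer: 2
  writer throw writer: 2
  writer writer throw: 2
7 duplicate windows → 37 − 7 = 30 distinct.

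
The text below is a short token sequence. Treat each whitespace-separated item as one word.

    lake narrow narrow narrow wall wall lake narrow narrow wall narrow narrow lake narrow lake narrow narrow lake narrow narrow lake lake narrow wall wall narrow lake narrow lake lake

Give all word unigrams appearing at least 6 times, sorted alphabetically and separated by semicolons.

Unigram counts meeting the condition (at least 6 times):
  lake: 10
  narrow: 15

lake; narrow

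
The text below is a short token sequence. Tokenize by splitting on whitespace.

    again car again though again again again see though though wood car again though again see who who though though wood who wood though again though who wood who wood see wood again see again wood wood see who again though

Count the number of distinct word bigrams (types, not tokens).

41 tokens → 40 bigram windows in total.
Repeated bigrams (each contributes count−1 duplicates):
  again though: 4
  again see: 3
  though again: 3
  who wood: 3
  again again: 2
  car again: 2
  see who: 2
  though though: 2
  … (3 more repeated)
16 duplicate windows → 40 − 16 = 24 distinct.

24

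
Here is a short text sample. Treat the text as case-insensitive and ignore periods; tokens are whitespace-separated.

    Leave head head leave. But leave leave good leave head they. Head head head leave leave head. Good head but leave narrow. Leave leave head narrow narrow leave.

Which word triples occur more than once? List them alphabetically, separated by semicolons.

head head leave; leave leave head

Trigram counts meeting the condition (more than once):
  head head leave: 2
  leave leave head: 2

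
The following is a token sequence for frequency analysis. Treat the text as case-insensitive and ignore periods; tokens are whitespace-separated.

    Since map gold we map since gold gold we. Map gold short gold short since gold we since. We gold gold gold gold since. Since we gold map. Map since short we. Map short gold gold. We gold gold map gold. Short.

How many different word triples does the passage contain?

34

42 tokens → 40 trigram windows in total.
Repeated trigrams (each contributes count−1 duplicates):
  gold gold gold: 2
  gold gold we: 2
  gold we map: 2
  map gold short: 2
  since we gold: 2
  we gold gold: 2
6 duplicate windows → 40 − 6 = 34 distinct.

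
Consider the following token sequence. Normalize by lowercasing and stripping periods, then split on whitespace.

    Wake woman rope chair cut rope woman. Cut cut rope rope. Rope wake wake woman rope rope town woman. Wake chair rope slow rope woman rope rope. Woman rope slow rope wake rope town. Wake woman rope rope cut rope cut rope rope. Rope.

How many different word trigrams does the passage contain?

33

44 tokens → 42 trigram windows in total.
Repeated trigrams (each contributes count−1 duplicates):
  wake woman rope: 3
  woman rope rope: 3
  cut rope rope: 2
  rope cut rope: 2
  rope rope rope: 2
  rope slow rope: 2
  rope woman rope: 2
9 duplicate windows → 42 − 9 = 33 distinct.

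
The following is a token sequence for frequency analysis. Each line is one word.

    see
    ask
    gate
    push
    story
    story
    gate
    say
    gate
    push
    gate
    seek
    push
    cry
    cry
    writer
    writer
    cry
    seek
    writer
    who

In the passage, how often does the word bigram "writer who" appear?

Scanning the 20 overlapping bigram windows for "writer who":
  position 20–21: writer who

1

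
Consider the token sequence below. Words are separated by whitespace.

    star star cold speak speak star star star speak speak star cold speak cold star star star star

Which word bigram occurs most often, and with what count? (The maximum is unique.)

"star star", 6 times

Bigram frequencies (highest first):
  star star: 6
  star cold: 2
  cold speak: 2
  speak speak: 2
  speak star: 2
  star speak: 1
  … (2 more, each ≤ 1)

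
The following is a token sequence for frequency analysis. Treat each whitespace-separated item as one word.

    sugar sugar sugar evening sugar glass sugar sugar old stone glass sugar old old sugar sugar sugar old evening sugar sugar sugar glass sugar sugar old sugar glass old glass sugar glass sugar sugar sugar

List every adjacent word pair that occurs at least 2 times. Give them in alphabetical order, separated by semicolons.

Bigram counts meeting the condition (at least 2 times):
  evening sugar: 2
  glass sugar: 5
  old sugar: 2
  sugar glass: 4
  sugar old: 4
  sugar sugar: 10

evening sugar; glass sugar; old sugar; sugar glass; sugar old; sugar sugar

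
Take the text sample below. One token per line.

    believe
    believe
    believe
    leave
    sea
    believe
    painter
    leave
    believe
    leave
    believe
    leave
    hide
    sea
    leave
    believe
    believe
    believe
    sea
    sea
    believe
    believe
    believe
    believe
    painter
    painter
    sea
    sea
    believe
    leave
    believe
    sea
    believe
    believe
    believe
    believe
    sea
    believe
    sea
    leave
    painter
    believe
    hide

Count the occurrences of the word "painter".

4

Scanning the 43 tokens for "painter":
  position 7: painter
  position 25: painter
  position 26: painter
  position 41: painter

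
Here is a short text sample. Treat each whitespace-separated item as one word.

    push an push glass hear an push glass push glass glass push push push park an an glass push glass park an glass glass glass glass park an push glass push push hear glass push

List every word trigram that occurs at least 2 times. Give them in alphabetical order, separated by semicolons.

an push glass; glass glass glass; glass park an; glass push glass; glass push push; push glass push

Trigram counts meeting the condition (at least 2 times):
  an push glass: 3
  glass glass glass: 2
  glass park an: 2
  glass push glass: 2
  glass push push: 2
  push glass push: 2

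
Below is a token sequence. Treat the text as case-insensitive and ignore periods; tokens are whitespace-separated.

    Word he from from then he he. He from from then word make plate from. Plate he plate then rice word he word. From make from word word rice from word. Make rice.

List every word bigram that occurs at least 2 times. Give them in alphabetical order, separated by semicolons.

Bigram counts meeting the condition (at least 2 times):
  from from: 2
  from then: 2
  from word: 2
  he from: 2
  he he: 2
  word he: 2
  word make: 2

from from; from then; from word; he from; he he; word he; word make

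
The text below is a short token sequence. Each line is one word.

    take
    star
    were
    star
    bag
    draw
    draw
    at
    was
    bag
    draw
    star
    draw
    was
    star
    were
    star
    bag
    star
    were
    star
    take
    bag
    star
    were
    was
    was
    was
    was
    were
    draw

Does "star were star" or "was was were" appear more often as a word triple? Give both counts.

"star were star": 3 occurrences
"was was were": 1 occurrence

"star were star" (3 vs 1)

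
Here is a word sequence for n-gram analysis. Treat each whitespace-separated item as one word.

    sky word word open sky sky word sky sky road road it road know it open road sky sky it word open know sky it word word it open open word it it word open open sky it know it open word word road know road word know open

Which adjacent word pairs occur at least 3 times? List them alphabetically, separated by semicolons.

it open; it word; sky it; sky sky; word open; word word

Bigram counts meeting the condition (at least 3 times):
  it open: 3
  it word: 3
  sky it: 3
  sky sky: 3
  word open: 3
  word word: 3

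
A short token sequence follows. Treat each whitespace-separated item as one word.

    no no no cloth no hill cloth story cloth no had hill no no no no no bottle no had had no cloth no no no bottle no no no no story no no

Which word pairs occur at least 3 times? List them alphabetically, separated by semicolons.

cloth no; no no

Bigram counts meeting the condition (at least 3 times):
  cloth no: 3
  no no: 12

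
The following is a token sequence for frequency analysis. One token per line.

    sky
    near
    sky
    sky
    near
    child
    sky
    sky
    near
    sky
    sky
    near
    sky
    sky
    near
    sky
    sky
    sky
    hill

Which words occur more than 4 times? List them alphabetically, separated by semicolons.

Unigram counts meeting the condition (more than 4 times):
  near: 5
  sky: 12

near; sky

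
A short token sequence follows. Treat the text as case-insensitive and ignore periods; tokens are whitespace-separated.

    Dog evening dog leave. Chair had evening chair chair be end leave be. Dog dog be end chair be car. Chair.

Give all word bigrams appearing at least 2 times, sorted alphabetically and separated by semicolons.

be end; chair be

Bigram counts meeting the condition (at least 2 times):
  be end: 2
  chair be: 2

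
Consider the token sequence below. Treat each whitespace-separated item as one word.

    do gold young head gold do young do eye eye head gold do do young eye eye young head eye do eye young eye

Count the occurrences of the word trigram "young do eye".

1

Scanning the 22 overlapping trigram windows for "young do eye":
  position 7–9: young do eye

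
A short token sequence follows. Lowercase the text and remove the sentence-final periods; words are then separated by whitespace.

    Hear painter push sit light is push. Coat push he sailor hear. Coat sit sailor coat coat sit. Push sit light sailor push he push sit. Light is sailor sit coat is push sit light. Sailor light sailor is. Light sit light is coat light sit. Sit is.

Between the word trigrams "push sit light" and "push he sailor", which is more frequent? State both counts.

"push sit light" (4 vs 1)

"push sit light": 4 occurrences
"push he sailor": 1 occurrence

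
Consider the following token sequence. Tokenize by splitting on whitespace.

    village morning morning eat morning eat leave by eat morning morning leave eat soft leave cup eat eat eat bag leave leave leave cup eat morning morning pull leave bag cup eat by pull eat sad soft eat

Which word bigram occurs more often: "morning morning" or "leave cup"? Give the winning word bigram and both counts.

"morning morning": 3 occurrences
"leave cup": 2 occurrences

"morning morning" (3 vs 2)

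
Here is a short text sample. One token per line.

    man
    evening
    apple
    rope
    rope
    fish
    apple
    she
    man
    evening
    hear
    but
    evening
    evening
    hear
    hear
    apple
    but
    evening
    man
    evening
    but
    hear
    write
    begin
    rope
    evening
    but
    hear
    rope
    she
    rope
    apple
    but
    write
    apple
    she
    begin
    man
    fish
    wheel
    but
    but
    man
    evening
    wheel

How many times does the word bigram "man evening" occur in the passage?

Scanning the 45 overlapping bigram windows for "man evening":
  position 1–2: man evening
  position 9–10: man evening
  position 20–21: man evening
  position 44–45: man evening

4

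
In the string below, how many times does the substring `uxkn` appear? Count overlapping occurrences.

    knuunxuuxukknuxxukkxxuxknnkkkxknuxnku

Sliding a length-4 window over the 37 characters (34 positions):
  position 22–25: uxkn

1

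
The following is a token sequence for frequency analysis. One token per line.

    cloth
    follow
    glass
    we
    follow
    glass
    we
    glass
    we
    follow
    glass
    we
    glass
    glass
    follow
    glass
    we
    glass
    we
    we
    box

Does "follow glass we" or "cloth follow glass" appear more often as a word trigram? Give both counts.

"follow glass we" (4 vs 1)

"follow glass we": 4 occurrences
"cloth follow glass": 1 occurrence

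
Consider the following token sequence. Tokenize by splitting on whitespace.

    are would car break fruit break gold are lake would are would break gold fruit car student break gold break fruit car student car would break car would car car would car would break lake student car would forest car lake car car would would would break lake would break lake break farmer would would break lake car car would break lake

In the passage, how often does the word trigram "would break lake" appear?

Scanning the 60 overlapping trigram windows for "would break lake":
  position 33–35: would break lake
  position 46–48: would break lake
  position 49–51: would break lake
  position 55–57: would break lake
  position 60–62: would break lake

5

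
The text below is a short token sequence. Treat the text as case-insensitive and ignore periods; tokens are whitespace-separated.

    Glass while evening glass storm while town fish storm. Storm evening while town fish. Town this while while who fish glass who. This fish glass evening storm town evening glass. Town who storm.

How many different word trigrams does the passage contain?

33 tokens → 31 trigram windows in total.
Repeated trigrams (each contributes count−1 duplicates):
  while town fish: 2
1 duplicate windows → 31 − 1 = 30 distinct.

30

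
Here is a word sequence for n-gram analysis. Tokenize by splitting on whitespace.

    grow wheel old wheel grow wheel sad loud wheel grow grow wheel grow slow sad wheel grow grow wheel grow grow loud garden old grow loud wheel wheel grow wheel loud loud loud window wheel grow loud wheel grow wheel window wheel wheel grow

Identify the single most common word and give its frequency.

Unigram frequencies (highest first):
  wheel: 15
  grow: 14
  loud: 7
  old: 2
  sad: 2
  window: 2
  … (2 more, each ≤ 1)

"wheel", 15 times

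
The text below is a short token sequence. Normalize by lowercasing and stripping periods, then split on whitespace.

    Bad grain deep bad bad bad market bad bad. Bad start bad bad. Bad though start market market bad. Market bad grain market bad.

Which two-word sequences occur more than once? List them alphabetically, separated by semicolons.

bad bad; bad grain; bad market; market bad

Bigram counts meeting the condition (more than once):
  bad bad: 6
  bad grain: 2
  bad market: 2
  market bad: 4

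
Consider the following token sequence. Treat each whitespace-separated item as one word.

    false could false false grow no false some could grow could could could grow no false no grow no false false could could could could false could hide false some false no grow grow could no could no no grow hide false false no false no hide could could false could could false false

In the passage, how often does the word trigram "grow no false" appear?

3

Scanning the 52 overlapping trigram windows for "grow no false":
  position 5–7: grow no false
  position 14–16: grow no false
  position 18–20: grow no false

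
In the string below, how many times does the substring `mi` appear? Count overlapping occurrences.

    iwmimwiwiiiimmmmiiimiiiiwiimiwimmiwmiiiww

Sliding a length-2 window over the 41 characters (40 positions):
  position 3–4: mi
  position 16–17: mi
  position 20–21: mi
  position 28–29: mi
  position 33–34: mi
  position 36–37: mi

6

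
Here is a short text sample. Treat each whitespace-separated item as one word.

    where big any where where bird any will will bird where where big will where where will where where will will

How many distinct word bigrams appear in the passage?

13

21 tokens → 20 bigram windows in total.
Repeated bigrams (each contributes count−1 duplicates):
  where where: 4
  where big: 2
  where will: 2
  will where: 2
  will will: 2
7 duplicate windows → 20 − 7 = 13 distinct.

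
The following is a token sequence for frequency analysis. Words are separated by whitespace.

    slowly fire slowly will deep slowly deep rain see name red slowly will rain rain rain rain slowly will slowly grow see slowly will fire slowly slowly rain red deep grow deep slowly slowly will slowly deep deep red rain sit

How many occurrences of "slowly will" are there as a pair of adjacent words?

5

Scanning the 40 overlapping bigram windows for "slowly will":
  position 3–4: slowly will
  position 12–13: slowly will
  position 18–19: slowly will
  position 23–24: slowly will
  position 34–35: slowly will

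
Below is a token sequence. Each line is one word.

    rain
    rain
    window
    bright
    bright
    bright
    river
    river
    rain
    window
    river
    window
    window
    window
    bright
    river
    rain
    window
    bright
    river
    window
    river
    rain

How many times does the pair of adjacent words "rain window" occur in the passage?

3

Scanning the 22 overlapping bigram windows for "rain window":
  position 2–3: rain window
  position 9–10: rain window
  position 17–18: rain window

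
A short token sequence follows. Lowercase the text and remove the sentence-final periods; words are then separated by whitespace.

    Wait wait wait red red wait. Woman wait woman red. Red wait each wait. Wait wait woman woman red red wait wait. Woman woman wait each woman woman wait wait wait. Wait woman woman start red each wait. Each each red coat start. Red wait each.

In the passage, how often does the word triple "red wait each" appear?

2

Scanning the 44 overlapping trigram windows for "red wait each":
  position 11–13: red wait each
  position 44–46: red wait each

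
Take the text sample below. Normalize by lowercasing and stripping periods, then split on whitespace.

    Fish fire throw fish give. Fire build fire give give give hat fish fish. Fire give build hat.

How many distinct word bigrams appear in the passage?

18 tokens → 17 bigram windows in total.
Repeated bigrams (each contributes count−1 duplicates):
  fire give: 2
  fish fire: 2
  give give: 2
3 duplicate windows → 17 − 3 = 14 distinct.

14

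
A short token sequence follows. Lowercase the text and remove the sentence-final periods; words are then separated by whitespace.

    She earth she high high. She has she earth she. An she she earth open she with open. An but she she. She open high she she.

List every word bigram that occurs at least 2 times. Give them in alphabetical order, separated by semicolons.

earth she; high she; she earth; she she

Bigram counts meeting the condition (at least 2 times):
  earth she: 2
  high she: 2
  she earth: 3
  she she: 4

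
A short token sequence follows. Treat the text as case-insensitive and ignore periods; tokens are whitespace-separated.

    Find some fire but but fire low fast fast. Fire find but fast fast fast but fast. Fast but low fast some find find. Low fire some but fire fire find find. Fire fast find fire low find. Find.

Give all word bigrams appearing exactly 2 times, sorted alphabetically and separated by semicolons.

Bigram counts meeting the condition (exactly 2 times):
  but fast: 2
  but fire: 2
  fast but: 2
  find fire: 2
  fire find: 2
  fire low: 2
  low fast: 2

but fast; but fire; fast but; find fire; fire find; fire low; low fast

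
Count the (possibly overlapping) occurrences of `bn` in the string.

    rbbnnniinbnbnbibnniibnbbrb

Sliding a length-2 window over the 26 characters (25 positions):
  position 3–4: bn
  position 10–11: bn
  position 12–13: bn
  position 16–17: bn
  position 21–22: bn

5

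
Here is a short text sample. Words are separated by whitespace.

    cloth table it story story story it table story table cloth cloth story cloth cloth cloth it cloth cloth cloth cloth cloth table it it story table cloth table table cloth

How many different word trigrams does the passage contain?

31 tokens → 29 trigram windows in total.
Repeated trigrams (each contributes count−1 duplicates):
  cloth cloth cloth: 4
  cloth table it: 2
  story table cloth: 2
5 duplicate windows → 29 − 5 = 24 distinct.

24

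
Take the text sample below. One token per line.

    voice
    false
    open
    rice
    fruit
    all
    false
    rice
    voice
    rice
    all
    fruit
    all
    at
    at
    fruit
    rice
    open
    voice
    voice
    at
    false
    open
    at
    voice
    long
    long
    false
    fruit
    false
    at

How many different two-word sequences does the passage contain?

28

31 tokens → 30 bigram windows in total.
Repeated bigrams (each contributes count−1 duplicates):
  false open: 2
  fruit all: 2
2 duplicate windows → 30 − 2 = 28 distinct.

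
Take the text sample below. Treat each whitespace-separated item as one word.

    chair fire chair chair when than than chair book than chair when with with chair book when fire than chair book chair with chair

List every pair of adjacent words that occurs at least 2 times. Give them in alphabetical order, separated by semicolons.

Bigram counts meeting the condition (at least 2 times):
  chair book: 3
  chair when: 2
  than chair: 3
  with chair: 2

chair book; chair when; than chair; with chair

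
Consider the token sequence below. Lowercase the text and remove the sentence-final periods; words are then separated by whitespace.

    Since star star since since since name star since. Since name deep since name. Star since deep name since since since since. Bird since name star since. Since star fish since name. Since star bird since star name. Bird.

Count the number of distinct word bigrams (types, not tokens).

39 tokens → 38 bigram windows in total.
Repeated bigrams (each contributes count−1 duplicates):
  since since: 7
  since name: 5
  since star: 4
  star since: 4
  name star: 3
  bird since: 2
  name since: 2
20 duplicate windows → 38 − 20 = 18 distinct.

18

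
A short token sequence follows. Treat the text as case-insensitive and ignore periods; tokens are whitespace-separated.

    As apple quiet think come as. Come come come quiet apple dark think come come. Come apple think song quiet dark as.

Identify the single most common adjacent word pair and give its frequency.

Bigram frequencies (highest first):
  come come: 4
  think come: 2
  as apple: 1
  apple quiet: 1
  quiet think: 1
  come as: 1
  … (11 more, each ≤ 1)

"come come", 4 times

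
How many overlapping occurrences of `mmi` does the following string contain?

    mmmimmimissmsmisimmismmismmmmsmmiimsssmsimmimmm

Sliding a length-3 window over the 47 characters (45 positions):
  position 2–4: mmi
  position 5–7: mmi
  position 18–20: mmi
  position 22–24: mmi
  position 31–33: mmi
  position 42–44: mmi

6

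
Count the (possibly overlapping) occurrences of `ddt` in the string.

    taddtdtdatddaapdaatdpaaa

1

Sliding a length-3 window over the 24 characters (22 positions):
  position 3–5: ddt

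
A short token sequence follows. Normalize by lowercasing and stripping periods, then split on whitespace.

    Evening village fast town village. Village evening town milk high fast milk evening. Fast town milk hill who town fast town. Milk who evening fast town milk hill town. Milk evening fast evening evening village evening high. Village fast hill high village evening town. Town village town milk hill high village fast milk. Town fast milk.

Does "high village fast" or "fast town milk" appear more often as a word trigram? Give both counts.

"high village fast": 2 occurrences
"fast town milk": 3 occurrences

"fast town milk" (3 vs 2)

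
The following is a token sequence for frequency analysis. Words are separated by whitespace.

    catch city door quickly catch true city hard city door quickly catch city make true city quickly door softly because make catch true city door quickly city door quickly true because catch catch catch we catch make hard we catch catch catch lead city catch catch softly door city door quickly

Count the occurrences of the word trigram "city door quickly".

Scanning the 49 overlapping trigram windows for "city door quickly":
  position 2–4: city door quickly
  position 9–11: city door quickly
  position 24–26: city door quickly
  position 27–29: city door quickly
  position 49–51: city door quickly

5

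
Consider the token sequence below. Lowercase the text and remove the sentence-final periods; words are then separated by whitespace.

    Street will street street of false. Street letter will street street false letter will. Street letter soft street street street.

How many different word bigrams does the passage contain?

12

20 tokens → 19 bigram windows in total.
Repeated bigrams (each contributes count−1 duplicates):
  street street: 4
  will street: 3
  letter will: 2
  street letter: 2
7 duplicate windows → 19 − 7 = 12 distinct.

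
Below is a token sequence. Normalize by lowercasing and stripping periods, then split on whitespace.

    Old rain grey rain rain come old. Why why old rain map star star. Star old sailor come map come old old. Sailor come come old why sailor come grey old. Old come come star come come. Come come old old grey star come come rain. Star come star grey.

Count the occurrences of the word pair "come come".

Scanning the 49 overlapping bigram windows for "come come":
  position 24–25: come come
  position 33–34: come come
  position 36–37: come come
  position 37–38: come come
  position 38–39: come come
  position 44–45: come come

6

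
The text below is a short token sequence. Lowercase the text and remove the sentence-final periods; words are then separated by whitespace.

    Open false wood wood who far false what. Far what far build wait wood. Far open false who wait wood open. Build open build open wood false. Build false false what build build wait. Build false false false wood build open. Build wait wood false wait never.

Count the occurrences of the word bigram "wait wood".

3

Scanning the 46 overlapping bigram windows for "wait wood":
  position 13–14: wait wood
  position 19–20: wait wood
  position 43–44: wait wood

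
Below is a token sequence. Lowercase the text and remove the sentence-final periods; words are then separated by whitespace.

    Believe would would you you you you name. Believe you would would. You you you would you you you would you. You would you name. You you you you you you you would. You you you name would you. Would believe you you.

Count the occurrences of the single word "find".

Scanning the 43 tokens for "find":
  (none found)

0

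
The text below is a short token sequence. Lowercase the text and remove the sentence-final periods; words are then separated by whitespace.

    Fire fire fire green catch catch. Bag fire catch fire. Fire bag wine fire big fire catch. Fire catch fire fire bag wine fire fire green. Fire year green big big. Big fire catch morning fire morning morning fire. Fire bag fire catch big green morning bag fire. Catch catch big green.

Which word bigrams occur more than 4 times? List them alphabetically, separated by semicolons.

Bigram counts meeting the condition (more than 4 times):
  fire catch: 6
  fire fire: 6

fire catch; fire fire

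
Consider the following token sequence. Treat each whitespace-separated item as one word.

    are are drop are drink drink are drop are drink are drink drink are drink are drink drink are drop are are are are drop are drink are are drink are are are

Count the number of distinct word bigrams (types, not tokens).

33 tokens → 32 bigram windows in total.
Repeated bigrams (each contributes count−1 duplicates):
  are are: 7
  are drink: 7
  drink are: 7
  are drop: 4
  drop are: 4
  drink drink: 3
26 duplicate windows → 32 − 26 = 6 distinct.

6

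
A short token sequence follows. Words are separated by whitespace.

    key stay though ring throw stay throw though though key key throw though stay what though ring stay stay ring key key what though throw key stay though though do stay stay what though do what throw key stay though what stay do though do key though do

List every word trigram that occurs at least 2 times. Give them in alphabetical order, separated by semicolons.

Trigram counts meeting the condition (at least 2 times):
  key stay though: 3
  stay what though: 2
  throw key stay: 2

key stay though; stay what though; throw key stay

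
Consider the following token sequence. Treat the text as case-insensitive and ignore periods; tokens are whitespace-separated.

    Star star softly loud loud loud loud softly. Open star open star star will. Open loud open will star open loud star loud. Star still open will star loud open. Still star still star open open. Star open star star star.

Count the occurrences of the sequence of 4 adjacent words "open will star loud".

1

Scanning the 38 overlapping 4-gram windows for "open will star loud":
  position 26–29: open will star loud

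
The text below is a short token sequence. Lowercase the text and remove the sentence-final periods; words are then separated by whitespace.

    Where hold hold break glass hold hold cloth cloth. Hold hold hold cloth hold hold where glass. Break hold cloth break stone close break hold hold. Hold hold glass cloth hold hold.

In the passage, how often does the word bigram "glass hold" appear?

1

Scanning the 31 overlapping bigram windows for "glass hold":
  position 5–6: glass hold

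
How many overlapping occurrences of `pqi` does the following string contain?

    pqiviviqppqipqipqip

Sliding a length-3 window over the 19 characters (17 positions):
  position 1–3: pqi
  position 10–12: pqi
  position 13–15: pqi
  position 16–18: pqi

4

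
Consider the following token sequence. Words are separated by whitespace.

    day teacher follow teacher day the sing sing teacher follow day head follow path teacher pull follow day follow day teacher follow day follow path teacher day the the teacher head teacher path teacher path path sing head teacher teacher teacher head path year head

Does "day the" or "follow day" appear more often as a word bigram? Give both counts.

"day the": 2 occurrences
"follow day": 4 occurrences

"follow day" (4 vs 2)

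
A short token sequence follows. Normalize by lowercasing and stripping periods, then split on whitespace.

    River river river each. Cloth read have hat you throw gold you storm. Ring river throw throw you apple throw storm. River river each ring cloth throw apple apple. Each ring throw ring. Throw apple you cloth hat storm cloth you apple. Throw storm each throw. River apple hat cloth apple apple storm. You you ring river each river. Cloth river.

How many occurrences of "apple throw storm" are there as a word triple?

2

Scanning the 59 overlapping trigram windows for "apple throw storm":
  position 19–21: apple throw storm
  position 42–44: apple throw storm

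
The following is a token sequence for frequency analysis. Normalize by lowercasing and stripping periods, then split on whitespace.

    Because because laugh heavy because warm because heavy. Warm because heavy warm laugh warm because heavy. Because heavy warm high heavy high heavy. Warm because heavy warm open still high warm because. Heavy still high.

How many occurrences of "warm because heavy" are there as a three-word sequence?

5

Scanning the 33 overlapping trigram windows for "warm because heavy":
  position 6–8: warm because heavy
  position 9–11: warm because heavy
  position 14–16: warm because heavy
  position 24–26: warm because heavy
  position 31–33: warm because heavy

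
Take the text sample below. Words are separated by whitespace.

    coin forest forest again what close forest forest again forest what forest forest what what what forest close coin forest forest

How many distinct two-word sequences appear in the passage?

12

21 tokens → 20 bigram windows in total.
Repeated bigrams (each contributes count−1 duplicates):
  forest forest: 4
  coin forest: 2
  forest again: 2
  forest what: 2
  what forest: 2
  what what: 2
8 duplicate windows → 20 − 8 = 12 distinct.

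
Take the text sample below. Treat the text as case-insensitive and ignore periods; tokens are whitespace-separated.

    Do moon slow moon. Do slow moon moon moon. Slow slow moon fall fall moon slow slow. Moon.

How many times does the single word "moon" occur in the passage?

8

Scanning the 18 tokens for "moon":
  position 2: moon
  position 4: moon
  position 7: moon
  position 8: moon
  position 9: moon
  position 12: moon
  position 15: moon
  position 18: moon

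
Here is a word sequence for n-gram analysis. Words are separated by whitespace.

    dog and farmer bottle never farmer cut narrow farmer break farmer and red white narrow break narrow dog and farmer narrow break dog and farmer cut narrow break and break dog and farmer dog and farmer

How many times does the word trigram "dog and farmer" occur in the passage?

5

Scanning the 34 overlapping trigram windows for "dog and farmer":
  position 1–3: dog and farmer
  position 18–20: dog and farmer
  position 23–25: dog and farmer
  position 31–33: dog and farmer
  position 34–36: dog and farmer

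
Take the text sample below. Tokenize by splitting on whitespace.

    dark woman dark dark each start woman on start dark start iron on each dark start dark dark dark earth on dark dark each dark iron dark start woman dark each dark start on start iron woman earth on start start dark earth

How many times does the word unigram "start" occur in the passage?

Scanning the 43 tokens for "start":
  position 6: start
  position 9: start
  position 11: start
  position 16: start
  position 28: start
  position 33: start
  position 35: start
  position 40: start
  position 41: start

9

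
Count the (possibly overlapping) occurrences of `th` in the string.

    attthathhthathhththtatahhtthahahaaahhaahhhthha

8

Sliding a length-2 window over the 46 characters (45 positions):
  position 4–5: th
  position 7–8: th
  position 10–11: th
  position 13–14: th
  position 16–17: th
  position 18–19: th
  position 27–28: th
  position 43–44: th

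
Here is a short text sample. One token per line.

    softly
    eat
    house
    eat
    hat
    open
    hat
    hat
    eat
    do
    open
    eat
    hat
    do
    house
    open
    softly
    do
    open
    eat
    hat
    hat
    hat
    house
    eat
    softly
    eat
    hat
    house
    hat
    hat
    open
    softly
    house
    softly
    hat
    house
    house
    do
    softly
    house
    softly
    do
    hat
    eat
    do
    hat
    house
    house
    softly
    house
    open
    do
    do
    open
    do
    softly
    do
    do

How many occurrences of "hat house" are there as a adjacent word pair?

4

Scanning the 58 overlapping bigram windows for "hat house":
  position 23–24: hat house
  position 28–29: hat house
  position 36–37: hat house
  position 47–48: hat house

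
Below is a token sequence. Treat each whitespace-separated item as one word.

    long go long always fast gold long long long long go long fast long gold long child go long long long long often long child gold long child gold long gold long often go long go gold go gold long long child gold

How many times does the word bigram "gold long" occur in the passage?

Scanning the 42 overlapping bigram windows for "gold long":
  position 6–7: gold long
  position 15–16: gold long
  position 26–27: gold long
  position 29–30: gold long
  position 31–32: gold long
  position 39–40: gold long

6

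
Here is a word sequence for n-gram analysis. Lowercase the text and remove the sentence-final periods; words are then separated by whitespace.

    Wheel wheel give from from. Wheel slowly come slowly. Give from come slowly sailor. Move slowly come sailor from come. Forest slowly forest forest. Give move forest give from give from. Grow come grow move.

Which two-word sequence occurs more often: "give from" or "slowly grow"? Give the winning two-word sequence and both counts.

"give from" (4 vs 0)

"give from": 4 occurrences
"slowly grow": 0 occurrences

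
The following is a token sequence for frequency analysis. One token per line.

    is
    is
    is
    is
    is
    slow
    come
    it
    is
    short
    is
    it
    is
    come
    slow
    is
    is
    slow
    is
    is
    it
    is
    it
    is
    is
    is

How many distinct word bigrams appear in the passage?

11

26 tokens → 25 bigram windows in total.
Repeated bigrams (each contributes count−1 duplicates):
  is is: 8
  it is: 4
  is it: 3
  is slow: 2
  slow is: 2
14 duplicate windows → 25 − 14 = 11 distinct.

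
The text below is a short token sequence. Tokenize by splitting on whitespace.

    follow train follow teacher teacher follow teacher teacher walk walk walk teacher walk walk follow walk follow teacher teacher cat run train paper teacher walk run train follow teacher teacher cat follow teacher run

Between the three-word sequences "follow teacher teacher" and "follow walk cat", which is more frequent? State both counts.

"follow teacher teacher" (4 vs 0)

"follow teacher teacher": 4 occurrences
"follow walk cat": 0 occurrences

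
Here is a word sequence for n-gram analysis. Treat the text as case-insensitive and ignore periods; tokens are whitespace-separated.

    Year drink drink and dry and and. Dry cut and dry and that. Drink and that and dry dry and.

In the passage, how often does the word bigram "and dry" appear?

Scanning the 19 overlapping bigram windows for "and dry":
  position 4–5: and dry
  position 7–8: and dry
  position 10–11: and dry
  position 17–18: and dry

4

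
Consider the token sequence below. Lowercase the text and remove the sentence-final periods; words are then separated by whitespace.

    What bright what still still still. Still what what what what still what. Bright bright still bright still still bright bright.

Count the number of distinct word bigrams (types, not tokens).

21 tokens → 20 bigram windows in total.
Repeated bigrams (each contributes count−1 duplicates):
  still still: 4
  what what: 3
  bright bright: 2
  bright still: 2
  still bright: 2
  still what: 2
  what bright: 2
  what still: 2
11 duplicate windows → 20 − 11 = 9 distinct.

9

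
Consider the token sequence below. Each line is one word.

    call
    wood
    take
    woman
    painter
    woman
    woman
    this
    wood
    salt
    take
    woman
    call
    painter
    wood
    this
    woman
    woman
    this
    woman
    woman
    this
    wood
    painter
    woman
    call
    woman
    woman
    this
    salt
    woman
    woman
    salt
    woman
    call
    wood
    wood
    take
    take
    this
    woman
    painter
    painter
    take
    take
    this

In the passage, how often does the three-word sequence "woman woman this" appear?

Scanning the 44 overlapping trigram windows for "woman woman this":
  position 6–8: woman woman this
  position 17–19: woman woman this
  position 20–22: woman woman this
  position 27–29: woman woman this

4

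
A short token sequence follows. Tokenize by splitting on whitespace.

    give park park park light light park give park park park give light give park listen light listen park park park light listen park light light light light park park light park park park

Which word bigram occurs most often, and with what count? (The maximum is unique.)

Bigram frequencies (highest first):
  park park: 9
  park light: 4
  light light: 4
  give park: 3
  light park: 3
  park give: 2
  … (6 more, each ≤ 2)

"park park", 9 times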